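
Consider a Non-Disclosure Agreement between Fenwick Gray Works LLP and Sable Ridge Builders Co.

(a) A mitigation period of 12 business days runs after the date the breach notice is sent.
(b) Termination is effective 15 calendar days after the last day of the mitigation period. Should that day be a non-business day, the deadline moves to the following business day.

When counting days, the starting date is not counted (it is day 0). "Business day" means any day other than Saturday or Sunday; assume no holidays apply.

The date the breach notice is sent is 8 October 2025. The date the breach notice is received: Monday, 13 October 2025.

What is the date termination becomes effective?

From Wednesday, 8 October 2025, 12 business days (Oct 9, Oct 10, Oct 13, Oct 14, …, Oct 22, Oct 23, Oct 24, skipping weekends) brings us to Friday, 24 October 2025, which is the last day of the mitigation period.
Adding 15 calendar days to 24 October 2025 gives 8 November 2025, which is the date termination becomes effective. That falls on a Saturday, so it rolls to the next business day, Monday, 10 November 2025.

10 November 2025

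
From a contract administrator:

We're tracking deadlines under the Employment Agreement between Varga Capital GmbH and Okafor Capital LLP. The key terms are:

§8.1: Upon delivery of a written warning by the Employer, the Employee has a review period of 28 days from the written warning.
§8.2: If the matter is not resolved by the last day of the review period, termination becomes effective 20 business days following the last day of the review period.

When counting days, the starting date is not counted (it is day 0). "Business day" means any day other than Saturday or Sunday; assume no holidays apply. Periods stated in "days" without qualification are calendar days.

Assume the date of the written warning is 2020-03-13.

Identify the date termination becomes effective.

Adding 28 calendar days to 2020-03-13 gives 2020-04-10, which is the last day of the review period.
From Friday, 2020-04-10, 20 business days (Apr 13, Apr 14, Apr 15, Apr 16, …, May 6, May 7, May 8, skipping weekends) brings us to Friday, 2020-05-08, which is the date termination becomes effective.

2020-05-08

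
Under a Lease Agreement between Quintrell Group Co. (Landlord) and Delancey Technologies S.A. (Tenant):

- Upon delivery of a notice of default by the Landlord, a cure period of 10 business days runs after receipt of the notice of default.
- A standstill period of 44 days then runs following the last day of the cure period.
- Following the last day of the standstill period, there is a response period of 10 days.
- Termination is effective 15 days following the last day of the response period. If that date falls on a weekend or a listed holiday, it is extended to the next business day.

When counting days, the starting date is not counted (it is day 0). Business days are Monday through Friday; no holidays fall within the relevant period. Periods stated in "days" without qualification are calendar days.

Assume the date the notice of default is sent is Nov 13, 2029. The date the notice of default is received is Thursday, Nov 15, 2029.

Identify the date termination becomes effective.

Feb 6, 2030

The last day of the cure period: 10 business days after Thursday, Nov 15, 2029, skipping weekends — Nov 16, Nov 19, Nov 20, Nov 21, Nov 22, Nov 23, Nov 26, Nov 27, Nov 28, Nov 29 — lands on Thursday, Nov 29, 2029.
Adding 44 calendar days to Nov 29, 2029 gives Jan 12, 2030, which is the last day of the standstill period.
Adding 10 calendar days to Jan 12, 2030 gives Jan 22, 2030, which is the last day of the response period.
The date termination becomes effective: Jan 22, 2030 + 15 days = Feb 6, 2030. Feb 6, 2030 is a Wednesday, so no roll-forward applies.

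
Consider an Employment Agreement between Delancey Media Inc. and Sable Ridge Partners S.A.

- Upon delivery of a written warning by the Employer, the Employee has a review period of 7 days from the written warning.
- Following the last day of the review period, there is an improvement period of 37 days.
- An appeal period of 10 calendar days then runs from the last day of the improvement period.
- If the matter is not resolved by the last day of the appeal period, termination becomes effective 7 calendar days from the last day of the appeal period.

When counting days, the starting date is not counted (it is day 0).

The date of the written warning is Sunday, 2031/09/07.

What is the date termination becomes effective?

2031/11/07

The last day of the review period: 7 calendar days after 2031/09/07 is 2031/09/14.
The last day of the improvement period: 2031/09/14 + 37 days = 2031/10/21.
The last day of the appeal period: 10 calendar days after 2031/10/21 is 2031/10/31.
The date termination becomes effective: 2031/10/31 + 7 days = 2031/11/07.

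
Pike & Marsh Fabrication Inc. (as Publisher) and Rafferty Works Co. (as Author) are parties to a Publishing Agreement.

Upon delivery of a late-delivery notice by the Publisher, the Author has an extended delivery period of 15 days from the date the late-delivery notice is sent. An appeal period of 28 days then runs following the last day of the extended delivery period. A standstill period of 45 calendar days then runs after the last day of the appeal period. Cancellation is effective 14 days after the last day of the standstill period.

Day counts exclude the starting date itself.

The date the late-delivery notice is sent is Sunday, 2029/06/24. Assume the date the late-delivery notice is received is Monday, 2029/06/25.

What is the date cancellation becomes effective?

Adding 15 calendar days to 2029/06/24 gives 2029/07/09, which is the last day of the extended delivery period.
The last day of the appeal period: 2029/07/09 + 28 days = 2029/08/06.
The last day of the standstill period: 2029/08/06 + 45 days = 2029/09/20.
Adding 14 calendar days to 2029/09/20 gives 2029/10/04, which is the date cancellation becomes effective.

2029/10/04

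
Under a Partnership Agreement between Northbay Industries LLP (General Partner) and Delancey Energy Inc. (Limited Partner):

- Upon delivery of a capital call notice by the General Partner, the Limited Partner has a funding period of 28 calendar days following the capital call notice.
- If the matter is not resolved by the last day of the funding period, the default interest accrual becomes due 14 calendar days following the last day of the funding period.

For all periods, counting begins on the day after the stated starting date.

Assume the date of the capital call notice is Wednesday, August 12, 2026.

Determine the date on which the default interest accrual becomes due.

September 23, 2026

The last day of the funding period: August 12, 2026 + 28 days = September 9, 2026.
The date on which the default interest accrual becomes due: 14 calendar days after September 9, 2026 is September 23, 2026.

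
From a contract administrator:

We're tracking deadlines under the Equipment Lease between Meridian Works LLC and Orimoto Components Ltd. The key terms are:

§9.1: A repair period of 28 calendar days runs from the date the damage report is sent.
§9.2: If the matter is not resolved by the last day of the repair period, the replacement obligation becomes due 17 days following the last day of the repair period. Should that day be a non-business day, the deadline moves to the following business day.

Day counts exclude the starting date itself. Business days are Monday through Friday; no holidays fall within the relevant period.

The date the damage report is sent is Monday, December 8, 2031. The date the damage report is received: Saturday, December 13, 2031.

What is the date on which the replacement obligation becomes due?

The last day of the repair period: 28 calendar days after December 8, 2031 is January 5, 2032.
The date on which the replacement obligation becomes due: January 5, 2032 + 17 days = January 22, 2032. January 22, 2032 is a Thursday, so no roll-forward applies.

January 22, 2032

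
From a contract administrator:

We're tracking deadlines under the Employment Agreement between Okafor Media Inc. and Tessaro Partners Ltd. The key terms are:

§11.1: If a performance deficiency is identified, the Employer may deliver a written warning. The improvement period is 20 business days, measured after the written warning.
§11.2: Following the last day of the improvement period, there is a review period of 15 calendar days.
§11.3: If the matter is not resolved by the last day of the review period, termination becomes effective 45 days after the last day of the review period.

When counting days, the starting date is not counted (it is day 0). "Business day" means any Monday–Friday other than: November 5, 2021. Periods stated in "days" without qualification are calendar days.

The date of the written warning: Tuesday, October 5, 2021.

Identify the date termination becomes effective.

The last day of the improvement period: 20 business days after Tuesday, October 5, 2021, skipping weekends — Oct 6, Oct 7, Oct 8, Oct 11, …, Oct 29, Nov 1, Nov 2 — lands on Tuesday, November 2, 2021.
The last day of the review period: 15 calendar days after November 2, 2021 is November 17, 2021.
The date termination becomes effective: 45 calendar days after November 17, 2021 is January 1, 2022.

January 1, 2022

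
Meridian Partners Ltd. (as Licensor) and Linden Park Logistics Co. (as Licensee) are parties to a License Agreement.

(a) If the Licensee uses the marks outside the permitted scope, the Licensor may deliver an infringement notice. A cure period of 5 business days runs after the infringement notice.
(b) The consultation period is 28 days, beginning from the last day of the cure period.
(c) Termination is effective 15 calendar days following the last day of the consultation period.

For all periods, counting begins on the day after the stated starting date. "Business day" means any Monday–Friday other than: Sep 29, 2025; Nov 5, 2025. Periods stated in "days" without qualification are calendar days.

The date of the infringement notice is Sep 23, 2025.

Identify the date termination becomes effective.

Nov 13, 2025

From Tuesday, Sep 23, 2025, 5 business days (Sep 24, Sep 25, Sep 26, Sep 30, Oct 1, skipping weekends and the listed holiday on Sep 29) brings us to Wednesday, Oct 1, 2025, which is the last day of the cure period.
The last day of the consultation period: Oct 1, 2025 + 28 days = Oct 29, 2025.
The date termination becomes effective: Oct 29, 2025 + 15 days = Nov 13, 2025.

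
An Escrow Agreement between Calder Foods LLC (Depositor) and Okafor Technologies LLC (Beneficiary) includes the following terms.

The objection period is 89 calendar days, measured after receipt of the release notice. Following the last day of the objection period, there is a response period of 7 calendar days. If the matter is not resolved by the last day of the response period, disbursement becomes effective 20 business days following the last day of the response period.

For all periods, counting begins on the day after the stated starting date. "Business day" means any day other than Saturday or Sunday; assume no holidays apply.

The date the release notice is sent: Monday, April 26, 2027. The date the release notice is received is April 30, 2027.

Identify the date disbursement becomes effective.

The last day of the objection period: 89 calendar days after April 30, 2027 is July 28, 2027.
The last day of the response period: July 28, 2027 + 7 days = August 4, 2027.
The date disbursement becomes effective: 20 business days after Wednesday, August 4, 2027, skipping weekends — Aug 5, Aug 6, Aug 9, Aug 10, …, Aug 30, Aug 31, Sep 1 — lands on Wednesday, September 1, 2027.

September 1, 2027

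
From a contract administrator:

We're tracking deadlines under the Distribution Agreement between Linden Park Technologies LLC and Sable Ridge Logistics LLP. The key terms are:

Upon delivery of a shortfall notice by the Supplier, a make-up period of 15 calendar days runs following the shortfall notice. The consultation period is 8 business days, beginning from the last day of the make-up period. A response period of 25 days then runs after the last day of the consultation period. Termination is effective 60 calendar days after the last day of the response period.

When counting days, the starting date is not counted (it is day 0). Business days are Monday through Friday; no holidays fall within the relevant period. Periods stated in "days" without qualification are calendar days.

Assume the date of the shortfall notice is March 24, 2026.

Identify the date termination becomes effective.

July 14, 2026

The last day of the make-up period: 15 calendar days after March 24, 2026 is April 8, 2026.
The last day of the consultation period: counting 8 business days from Wednesday, April 8, 2026 (Apr 9, Apr 10, Apr 13, Apr 14, Apr 15, Apr 16, Apr 17, Apr 20, skipping weekends) reaches Monday, April 20, 2026.
The last day of the response period: April 20, 2026 + 25 days = May 15, 2026.
The date termination becomes effective: 60 calendar days after May 15, 2026 is July 14, 2026.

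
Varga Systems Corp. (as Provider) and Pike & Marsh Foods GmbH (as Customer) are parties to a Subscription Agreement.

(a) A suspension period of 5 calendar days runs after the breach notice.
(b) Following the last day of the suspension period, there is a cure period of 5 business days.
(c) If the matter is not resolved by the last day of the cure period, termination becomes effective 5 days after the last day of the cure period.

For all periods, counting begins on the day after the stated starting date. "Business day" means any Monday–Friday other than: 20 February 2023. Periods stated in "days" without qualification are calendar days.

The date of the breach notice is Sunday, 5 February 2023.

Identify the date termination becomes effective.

Adding 5 calendar days to 5 February 2023 gives 10 February 2023, which is the last day of the suspension period.
The last day of the cure period: counting 5 business days from Friday, 10 February 2023 (Feb 13, Feb 14, Feb 15, Feb 16, Feb 17, skipping weekends) reaches Friday, 17 February 2023.
The date termination becomes effective: 5 calendar days after 17 February 2023 is 22 February 2023.

22 February 2023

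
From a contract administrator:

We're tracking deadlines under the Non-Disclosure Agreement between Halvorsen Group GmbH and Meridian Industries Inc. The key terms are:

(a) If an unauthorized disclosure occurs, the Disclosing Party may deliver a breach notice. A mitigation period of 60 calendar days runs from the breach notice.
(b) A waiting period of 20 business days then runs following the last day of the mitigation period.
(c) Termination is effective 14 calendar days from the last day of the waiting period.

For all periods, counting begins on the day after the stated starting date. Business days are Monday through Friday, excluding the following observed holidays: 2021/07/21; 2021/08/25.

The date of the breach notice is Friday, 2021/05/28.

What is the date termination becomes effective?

2021/09/07

Adding 60 calendar days to 2021/05/28 gives 2021/07/27, which is the last day of the mitigation period.
The last day of the waiting period: 20 business days after Tuesday, 2021/07/27, skipping weekends — Jul 28, Jul 29, Jul 30, Aug 2, …, Aug 20, Aug 23, Aug 24 — lands on Tuesday, 2021/08/24.
The date termination becomes effective: 2021/08/24 + 14 days = 2021/09/07.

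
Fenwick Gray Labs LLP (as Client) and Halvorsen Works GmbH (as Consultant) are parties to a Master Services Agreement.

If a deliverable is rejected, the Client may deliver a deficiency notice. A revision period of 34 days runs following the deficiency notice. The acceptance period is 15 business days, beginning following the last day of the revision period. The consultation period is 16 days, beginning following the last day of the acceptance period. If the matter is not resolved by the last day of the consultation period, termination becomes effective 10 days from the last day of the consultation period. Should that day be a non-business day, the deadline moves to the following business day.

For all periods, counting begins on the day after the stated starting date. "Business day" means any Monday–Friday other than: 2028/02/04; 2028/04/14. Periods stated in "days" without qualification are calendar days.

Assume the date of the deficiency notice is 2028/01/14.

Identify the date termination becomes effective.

2028/04/04

The last day of the revision period: 34 calendar days after 2028/01/14 is 2028/02/17.
The last day of the acceptance period: 15 business days after Thursday, 2028/02/17, skipping weekends — Feb 18, Feb 21, Feb 22, Feb 23, …, Mar 7, Mar 8, Mar 9 — lands on Thursday, 2028/03/09.
Adding 16 calendar days to 2028/03/09 gives 2028/03/25, which is the last day of the consultation period.
Adding 10 calendar days to 2028/03/25 gives 2028/04/04, which is the date termination becomes effective. 2028/04/04 is a Tuesday and is not a listed holiday, so no roll-forward applies.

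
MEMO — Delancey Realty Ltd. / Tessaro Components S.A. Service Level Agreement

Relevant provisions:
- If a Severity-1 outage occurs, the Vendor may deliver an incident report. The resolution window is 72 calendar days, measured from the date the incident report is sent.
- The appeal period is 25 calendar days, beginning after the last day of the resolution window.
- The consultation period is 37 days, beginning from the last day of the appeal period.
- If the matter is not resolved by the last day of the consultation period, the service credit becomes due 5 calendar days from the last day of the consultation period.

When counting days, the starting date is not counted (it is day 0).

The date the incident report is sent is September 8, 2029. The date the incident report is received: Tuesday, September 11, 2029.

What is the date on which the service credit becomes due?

The last day of the resolution window: 72 calendar days after September 8, 2029 is November 19, 2029.
Adding 25 calendar days to November 19, 2029 gives December 14, 2029, which is the last day of the appeal period.
The last day of the consultation period: December 14, 2029 + 37 days = January 20, 2030.
The date on which the service credit becomes due: January 20, 2030 + 5 days = January 25, 2030.

January 25, 2030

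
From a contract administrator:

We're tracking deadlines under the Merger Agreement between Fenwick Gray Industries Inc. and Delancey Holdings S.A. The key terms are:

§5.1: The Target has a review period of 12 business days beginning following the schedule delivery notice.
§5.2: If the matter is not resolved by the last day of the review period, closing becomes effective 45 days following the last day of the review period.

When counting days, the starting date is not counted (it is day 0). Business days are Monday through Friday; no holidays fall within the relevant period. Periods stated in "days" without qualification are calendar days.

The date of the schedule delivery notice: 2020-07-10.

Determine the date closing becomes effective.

The last day of the review period: counting 12 business days from Friday, 2020-07-10 (Jul 13, Jul 14, Jul 15, Jul 16, …, Jul 24, Jul 27, Jul 28, skipping weekends) reaches Tuesday, 2020-07-28.
The date closing becomes effective: 2020-07-28 + 45 days = 2020-09-11.

2020-09-11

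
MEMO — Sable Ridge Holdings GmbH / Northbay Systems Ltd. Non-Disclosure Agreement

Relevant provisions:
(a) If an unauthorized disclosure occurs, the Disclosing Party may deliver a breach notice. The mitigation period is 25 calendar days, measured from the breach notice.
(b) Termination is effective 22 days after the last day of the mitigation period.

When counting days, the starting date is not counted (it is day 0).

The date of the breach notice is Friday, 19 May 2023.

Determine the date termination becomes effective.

5 July 2023

The last day of the mitigation period: 25 calendar days after 19 May 2023 is 13 June 2023.
The date termination becomes effective: 22 calendar days after 13 June 2023 is 5 July 2023.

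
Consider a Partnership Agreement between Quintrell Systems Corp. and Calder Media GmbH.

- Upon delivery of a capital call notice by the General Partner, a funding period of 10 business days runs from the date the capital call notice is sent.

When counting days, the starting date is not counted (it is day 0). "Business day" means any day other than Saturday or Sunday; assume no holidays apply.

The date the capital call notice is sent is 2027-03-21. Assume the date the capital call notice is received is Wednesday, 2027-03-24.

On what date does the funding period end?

2027-04-02

The last day of the funding period: counting 10 business days from Sunday, 2027-03-21 (Mar 22, Mar 23, Mar 24, Mar 25, Mar 26, Mar 29, Mar 30, Mar 31, Apr 1, Apr 2, skipping weekends) reaches Friday, 2027-04-02.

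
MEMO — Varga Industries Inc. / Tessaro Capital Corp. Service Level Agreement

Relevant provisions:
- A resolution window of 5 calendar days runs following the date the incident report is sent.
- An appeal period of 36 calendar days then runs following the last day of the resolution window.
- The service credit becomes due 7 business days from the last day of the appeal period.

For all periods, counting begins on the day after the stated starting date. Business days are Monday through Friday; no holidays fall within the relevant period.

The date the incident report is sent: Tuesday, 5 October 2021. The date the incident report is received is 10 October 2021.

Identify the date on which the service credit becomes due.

24 November 2021

Adding 5 calendar days to 5 October 2021 gives 10 October 2021, which is the last day of the resolution window.
The last day of the appeal period: 10 October 2021 + 36 days = 15 November 2021.
The date on which the service credit becomes due: 7 business days after Monday, 15 November 2021, skipping weekends — Nov 16, Nov 17, Nov 18, Nov 19, Nov 22, Nov 23, Nov 24 — lands on Wednesday, 24 November 2021.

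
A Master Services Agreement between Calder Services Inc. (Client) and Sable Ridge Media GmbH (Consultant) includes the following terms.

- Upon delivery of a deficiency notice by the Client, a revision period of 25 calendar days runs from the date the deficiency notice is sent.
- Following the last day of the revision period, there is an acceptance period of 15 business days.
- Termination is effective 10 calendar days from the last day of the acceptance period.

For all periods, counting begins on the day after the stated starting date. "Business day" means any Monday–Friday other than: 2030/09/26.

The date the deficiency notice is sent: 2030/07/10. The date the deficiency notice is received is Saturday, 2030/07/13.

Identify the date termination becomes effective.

2030/09/02

The last day of the revision period: 25 calendar days after 2030/07/10 is 2030/08/04.
The last day of the acceptance period: counting 15 business days from Sunday, 2030/08/04 (Aug 5, Aug 6, Aug 7, Aug 8, …, Aug 21, Aug 22, Aug 23, skipping weekends) reaches Friday, 2030/08/23.
The date termination becomes effective: 2030/08/23 + 10 days = 2030/09/02.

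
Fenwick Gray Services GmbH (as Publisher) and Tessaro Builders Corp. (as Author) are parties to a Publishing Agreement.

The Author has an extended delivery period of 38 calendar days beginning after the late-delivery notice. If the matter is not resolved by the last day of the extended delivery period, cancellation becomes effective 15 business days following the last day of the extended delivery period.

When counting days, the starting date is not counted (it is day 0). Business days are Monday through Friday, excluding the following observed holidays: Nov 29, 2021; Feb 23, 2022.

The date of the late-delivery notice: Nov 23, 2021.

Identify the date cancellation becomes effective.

The last day of the extended delivery period: Nov 23, 2021 + 38 days = Dec 31, 2021.
From Friday, Dec 31, 2021, 15 business days (Jan 3, Jan 4, Jan 5, Jan 6, …, Jan 19, Jan 20, Jan 21, skipping weekends) brings us to Friday, Jan 21, 2022, which is the date cancellation becomes effective.

Jan 21, 2022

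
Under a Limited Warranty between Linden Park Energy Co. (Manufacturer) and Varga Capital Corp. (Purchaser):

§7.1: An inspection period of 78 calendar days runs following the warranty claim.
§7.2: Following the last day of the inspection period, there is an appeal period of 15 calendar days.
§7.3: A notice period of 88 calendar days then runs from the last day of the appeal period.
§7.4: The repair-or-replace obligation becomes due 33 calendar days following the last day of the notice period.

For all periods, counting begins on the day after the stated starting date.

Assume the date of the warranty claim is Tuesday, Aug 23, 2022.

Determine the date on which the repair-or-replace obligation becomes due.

The last day of the inspection period: 78 calendar days after Aug 23, 2022 is Nov 9, 2022.
The last day of the appeal period: Nov 9, 2022 + 15 days = Nov 24, 2022.
The last day of the notice period: Nov 24, 2022 + 88 days = Feb 20, 2023.
The date on which the repair-or-replace obligation becomes due: Feb 20, 2023 + 33 days = Mar 25, 2023.

Mar 25, 2023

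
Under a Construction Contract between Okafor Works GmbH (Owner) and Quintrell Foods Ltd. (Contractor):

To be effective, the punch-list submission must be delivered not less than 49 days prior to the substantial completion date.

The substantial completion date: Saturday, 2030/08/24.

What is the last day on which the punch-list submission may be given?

2030/08/24 minus 49 days is 2030/07/06.

2030/07/06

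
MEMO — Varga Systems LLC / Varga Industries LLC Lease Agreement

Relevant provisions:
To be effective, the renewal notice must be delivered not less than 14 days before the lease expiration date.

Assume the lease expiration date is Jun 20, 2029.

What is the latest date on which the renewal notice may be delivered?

Counting back 14 calendar days from Jun 20, 2029 gives Jun 6, 2029.

Jun 6, 2029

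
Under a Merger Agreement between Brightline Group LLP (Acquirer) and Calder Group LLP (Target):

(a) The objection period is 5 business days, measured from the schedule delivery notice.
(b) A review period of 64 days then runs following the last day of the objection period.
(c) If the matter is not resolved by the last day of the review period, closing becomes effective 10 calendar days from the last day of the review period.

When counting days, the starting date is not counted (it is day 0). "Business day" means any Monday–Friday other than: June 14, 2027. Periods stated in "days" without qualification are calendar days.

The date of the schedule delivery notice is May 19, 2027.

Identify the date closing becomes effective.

August 8, 2027

The last day of the objection period: counting 5 business days from Wednesday, May 19, 2027 (May 20, May 21, May 24, May 25, May 26, skipping weekends) reaches Wednesday, May 26, 2027.
The last day of the review period: May 26, 2027 + 64 days = July 29, 2027.
The date closing becomes effective: 10 calendar days after July 29, 2027 is August 8, 2027.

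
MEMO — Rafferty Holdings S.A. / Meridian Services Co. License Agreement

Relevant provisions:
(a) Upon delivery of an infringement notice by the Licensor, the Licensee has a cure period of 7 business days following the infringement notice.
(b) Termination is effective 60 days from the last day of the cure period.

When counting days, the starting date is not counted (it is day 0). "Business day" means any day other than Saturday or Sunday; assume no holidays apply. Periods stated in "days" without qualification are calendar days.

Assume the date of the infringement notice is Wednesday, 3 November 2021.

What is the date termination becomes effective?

The last day of the cure period: counting 7 business days from Wednesday, 3 November 2021 (Nov 4, Nov 5, Nov 8, Nov 9, Nov 10, Nov 11, Nov 12, skipping weekends) reaches Friday, 12 November 2021.
The date termination becomes effective: 12 November 2021 + 60 days = 11 January 2022.

11 January 2022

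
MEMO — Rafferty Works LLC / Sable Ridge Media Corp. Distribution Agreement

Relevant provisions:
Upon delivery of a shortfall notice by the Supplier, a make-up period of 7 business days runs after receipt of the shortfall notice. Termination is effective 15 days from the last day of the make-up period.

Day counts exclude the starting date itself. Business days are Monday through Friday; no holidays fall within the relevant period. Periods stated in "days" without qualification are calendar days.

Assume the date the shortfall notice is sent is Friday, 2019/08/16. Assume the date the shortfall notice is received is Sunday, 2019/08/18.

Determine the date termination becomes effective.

The last day of the make-up period: 7 business days after Sunday, 2019/08/18, skipping weekends — Aug 19, Aug 20, Aug 21, Aug 22, Aug 23, Aug 26, Aug 27 — lands on Tuesday, 2019/08/27.
Adding 15 calendar days to 2019/08/27 gives 2019/09/11, which is the date termination becomes effective.

2019/09/11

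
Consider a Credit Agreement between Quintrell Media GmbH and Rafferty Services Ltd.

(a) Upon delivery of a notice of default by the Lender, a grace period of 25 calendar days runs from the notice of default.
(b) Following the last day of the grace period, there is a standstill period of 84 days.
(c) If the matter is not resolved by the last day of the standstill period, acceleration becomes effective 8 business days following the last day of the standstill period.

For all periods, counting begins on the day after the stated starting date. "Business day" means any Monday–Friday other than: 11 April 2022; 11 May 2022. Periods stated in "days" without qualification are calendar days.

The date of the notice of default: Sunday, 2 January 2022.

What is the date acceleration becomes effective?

3 May 2022

The last day of the grace period: 25 calendar days after 2 January 2022 is 27 January 2022.
Adding 84 calendar days to 27 January 2022 gives 21 April 2022, which is the last day of the standstill period.
From Thursday, 21 April 2022, 8 business days (Apr 22, Apr 25, Apr 26, Apr 27, Apr 28, Apr 29, May 2, May 3, skipping weekends) brings us to Tuesday, 3 May 2022, which is the date acceleration becomes effective.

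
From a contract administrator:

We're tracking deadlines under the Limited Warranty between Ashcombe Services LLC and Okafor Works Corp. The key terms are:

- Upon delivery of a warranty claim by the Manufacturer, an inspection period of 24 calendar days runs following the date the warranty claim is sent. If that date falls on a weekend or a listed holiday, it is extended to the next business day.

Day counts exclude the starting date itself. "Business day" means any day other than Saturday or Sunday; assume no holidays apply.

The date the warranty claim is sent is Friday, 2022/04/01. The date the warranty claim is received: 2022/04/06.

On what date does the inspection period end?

2022/04/25

The last day of the inspection period: 2022/04/01 + 24 days = 2022/04/25. 2022/04/25 is a Monday, so no roll-forward applies.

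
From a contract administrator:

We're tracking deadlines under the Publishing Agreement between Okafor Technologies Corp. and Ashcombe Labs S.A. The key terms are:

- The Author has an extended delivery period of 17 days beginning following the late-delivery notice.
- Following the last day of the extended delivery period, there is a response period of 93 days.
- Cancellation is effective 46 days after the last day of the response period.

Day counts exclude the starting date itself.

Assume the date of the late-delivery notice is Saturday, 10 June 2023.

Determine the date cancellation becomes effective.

Adding 17 calendar days to 10 June 2023 gives 27 June 2023, which is the last day of the extended delivery period.
The last day of the response period: 93 calendar days after 27 June 2023 is 28 September 2023.
The date cancellation becomes effective: 28 September 2023 + 46 days = 13 November 2023.

13 November 2023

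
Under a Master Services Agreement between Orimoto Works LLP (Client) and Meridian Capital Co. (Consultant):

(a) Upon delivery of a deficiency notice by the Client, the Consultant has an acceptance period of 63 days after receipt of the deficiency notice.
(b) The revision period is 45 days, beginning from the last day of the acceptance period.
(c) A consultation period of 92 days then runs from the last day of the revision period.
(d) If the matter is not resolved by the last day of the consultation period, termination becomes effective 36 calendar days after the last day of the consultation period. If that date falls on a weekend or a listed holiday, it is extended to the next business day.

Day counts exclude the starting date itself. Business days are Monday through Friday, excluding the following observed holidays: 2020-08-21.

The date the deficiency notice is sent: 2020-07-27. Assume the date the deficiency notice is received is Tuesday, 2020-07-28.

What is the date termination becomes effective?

2021-03-22

The last day of the acceptance period: 2020-07-28 + 63 days = 2020-09-29.
The last day of the revision period: 45 calendar days after 2020-09-29 is 2020-11-13.
The last day of the consultation period: 2020-11-13 + 92 days = 2021-02-13.
The date termination becomes effective: 36 calendar days after 2021-02-13 is 2021-03-21. That falls on a Sunday, so it rolls to the next business day, Monday, 2021-03-22.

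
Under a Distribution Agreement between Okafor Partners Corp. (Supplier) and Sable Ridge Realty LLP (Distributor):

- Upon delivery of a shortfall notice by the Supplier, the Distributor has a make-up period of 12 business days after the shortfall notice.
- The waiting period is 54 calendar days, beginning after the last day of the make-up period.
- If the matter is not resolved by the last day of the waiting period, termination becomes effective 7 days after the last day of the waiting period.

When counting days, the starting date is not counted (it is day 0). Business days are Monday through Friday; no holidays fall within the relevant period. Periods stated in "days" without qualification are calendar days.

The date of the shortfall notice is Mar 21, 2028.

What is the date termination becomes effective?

From Tuesday, Mar 21, 2028, 12 business days (Mar 22, Mar 23, Mar 24, Mar 27, …, Apr 4, Apr 5, Apr 6, skipping weekends) brings us to Thursday, Apr 6, 2028, which is the last day of the make-up period.
The last day of the waiting period: 54 calendar days after Apr 6, 2028 is May 30, 2028.
The date termination becomes effective: 7 calendar days after May 30, 2028 is Jun 6, 2028.

Jun 6, 2028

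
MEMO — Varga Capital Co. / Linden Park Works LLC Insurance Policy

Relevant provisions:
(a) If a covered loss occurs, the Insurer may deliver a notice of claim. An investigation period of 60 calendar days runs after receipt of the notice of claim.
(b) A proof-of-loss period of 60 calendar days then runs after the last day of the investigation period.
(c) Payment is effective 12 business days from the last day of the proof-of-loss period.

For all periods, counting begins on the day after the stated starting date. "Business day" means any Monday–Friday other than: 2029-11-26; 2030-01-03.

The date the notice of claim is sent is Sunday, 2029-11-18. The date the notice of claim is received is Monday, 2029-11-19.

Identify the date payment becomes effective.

2030-04-04

The last day of the investigation period: 2029-11-19 + 60 days = 2030-01-18.
Adding 60 calendar days to 2030-01-18 gives 2030-03-19, which is the last day of the proof-of-loss period.
The date payment becomes effective: 12 business days after Tuesday, 2030-03-19, skipping weekends — Mar 20, Mar 21, Mar 22, Mar 25, …, Apr 2, Apr 3, Apr 4 — lands on Thursday, 2030-04-04.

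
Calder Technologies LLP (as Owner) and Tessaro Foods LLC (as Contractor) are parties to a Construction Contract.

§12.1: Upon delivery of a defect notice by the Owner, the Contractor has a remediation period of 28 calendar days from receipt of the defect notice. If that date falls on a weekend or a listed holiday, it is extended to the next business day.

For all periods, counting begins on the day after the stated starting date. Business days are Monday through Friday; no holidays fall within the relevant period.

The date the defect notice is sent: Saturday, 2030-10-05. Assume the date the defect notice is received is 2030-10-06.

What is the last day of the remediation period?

2030-11-04

Adding 28 calendar days to 2030-10-06 gives 2030-11-03, which is the last day of the remediation period. That falls on a Sunday, so it rolls to the next business day, Monday, 2030-11-04.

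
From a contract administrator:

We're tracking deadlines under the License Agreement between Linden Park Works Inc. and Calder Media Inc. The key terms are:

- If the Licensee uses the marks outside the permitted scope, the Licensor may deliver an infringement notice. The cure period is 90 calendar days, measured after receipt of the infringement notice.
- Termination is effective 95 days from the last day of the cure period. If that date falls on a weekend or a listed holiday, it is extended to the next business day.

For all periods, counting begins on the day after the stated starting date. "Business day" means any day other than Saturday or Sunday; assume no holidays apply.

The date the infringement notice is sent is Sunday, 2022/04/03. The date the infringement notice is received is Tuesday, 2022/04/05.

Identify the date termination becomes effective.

The last day of the cure period: 2022/04/05 + 90 days = 2022/07/04.
Adding 95 calendar days to 2022/07/04 gives 2022/10/07, which is the date termination becomes effective. 2022/10/07 is a Friday, so no roll-forward applies.

2022/10/07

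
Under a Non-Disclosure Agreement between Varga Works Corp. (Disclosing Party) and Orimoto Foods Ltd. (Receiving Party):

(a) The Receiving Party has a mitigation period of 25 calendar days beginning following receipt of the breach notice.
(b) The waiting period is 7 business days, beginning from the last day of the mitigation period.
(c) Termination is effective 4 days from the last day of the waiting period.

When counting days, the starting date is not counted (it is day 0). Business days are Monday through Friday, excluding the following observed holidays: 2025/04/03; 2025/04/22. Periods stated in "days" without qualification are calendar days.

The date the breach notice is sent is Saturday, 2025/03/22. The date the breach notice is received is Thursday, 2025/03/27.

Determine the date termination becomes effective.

The last day of the mitigation period: 25 calendar days after 2025/03/27 is 2025/04/21.
The last day of the waiting period: counting 7 business days from Monday, 2025/04/21 (Apr 23, Apr 24, Apr 25, Apr 28, Apr 29, Apr 30, May 1, skipping weekends and the listed holiday on Apr 22) reaches Thursday, 2025/05/01.
Adding 4 calendar days to 2025/05/01 gives 2025/05/05, which is the date termination becomes effective.

2025/05/05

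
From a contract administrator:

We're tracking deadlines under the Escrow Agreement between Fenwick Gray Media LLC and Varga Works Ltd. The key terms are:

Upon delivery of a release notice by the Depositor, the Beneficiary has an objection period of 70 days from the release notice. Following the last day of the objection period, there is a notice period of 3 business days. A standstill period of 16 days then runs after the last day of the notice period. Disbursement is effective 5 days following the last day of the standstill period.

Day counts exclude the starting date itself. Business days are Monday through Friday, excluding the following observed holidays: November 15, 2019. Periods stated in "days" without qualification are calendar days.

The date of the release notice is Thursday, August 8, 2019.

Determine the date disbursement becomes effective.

November 12, 2019

Adding 70 calendar days to August 8, 2019 gives October 17, 2019, which is the last day of the objection period.
The last day of the notice period: 3 business days after Thursday, October 17, 2019, skipping weekends — Oct 18, Oct 21, Oct 22 — lands on Tuesday, October 22, 2019.
The last day of the standstill period: 16 calendar days after October 22, 2019 is November 7, 2019.
Adding 5 calendar days to November 7, 2019 gives November 12, 2019, which is the date disbursement becomes effective.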